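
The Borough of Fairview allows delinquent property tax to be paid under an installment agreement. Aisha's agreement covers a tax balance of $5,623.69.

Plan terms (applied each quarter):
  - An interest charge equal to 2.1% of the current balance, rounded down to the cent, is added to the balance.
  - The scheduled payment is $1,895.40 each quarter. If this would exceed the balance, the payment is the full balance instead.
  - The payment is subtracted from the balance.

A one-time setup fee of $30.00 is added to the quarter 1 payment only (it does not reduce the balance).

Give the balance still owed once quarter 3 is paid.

Quarter 1: opening $5,623.69; interest $118.09 → $5,741.78; payment $1,895.40 (+ $30.00 fee); balance $3,846.38
Quarter 2: opening $3,846.38; interest $80.77 → $3,927.15; payment $1,895.40; balance $2,031.75
Quarter 3: opening $2,031.75; interest $42.66 → $2,074.41; payment $1,895.40; balance $179.01

$179.01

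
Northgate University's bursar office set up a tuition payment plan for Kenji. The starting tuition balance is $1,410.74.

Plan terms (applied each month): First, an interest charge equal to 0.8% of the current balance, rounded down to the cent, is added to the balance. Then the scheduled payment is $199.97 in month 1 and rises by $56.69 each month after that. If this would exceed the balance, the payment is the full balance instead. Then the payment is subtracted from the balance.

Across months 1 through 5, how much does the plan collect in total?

$1,447.37

Month 1: opening $1,410.74; interest $11.28 → $1,422.02; payment $199.97; balance $1,222.05
Month 2: opening $1,222.05; interest $9.77 → $1,231.82; payment $256.66; balance $975.16
Month 3: opening $975.16; interest $7.80 → $982.96; payment $313.35; balance $669.61
Month 4: opening $669.61; interest $5.35 → $674.96; payment $370.04; balance $304.92
Month 5: opening $304.92; interest $2.43 → $307.35; payment $307.35; balance $0.00
Total paid: $1,447.37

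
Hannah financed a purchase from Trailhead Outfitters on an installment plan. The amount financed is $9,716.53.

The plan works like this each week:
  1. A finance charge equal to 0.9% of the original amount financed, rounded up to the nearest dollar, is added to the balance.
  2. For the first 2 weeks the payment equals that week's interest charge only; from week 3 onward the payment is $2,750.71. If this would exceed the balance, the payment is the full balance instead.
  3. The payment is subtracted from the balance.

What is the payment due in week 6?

Week 1: $9,716.53 +$88.00 interest = $9,804.53; pay $88.00 → $9,716.53
Week 2: $9,716.53 +$88.00 interest = $9,804.53; pay $88.00 → $9,716.53
Week 3: $9,716.53 +$88.00 interest = $9,804.53; pay $2,750.71 → $7,053.82
Week 4: $7,053.82 +$88.00 interest = $7,141.82; pay $2,750.71 → $4,391.11
Week 5: $4,391.11 +$88.00 interest = $4,479.11; pay $2,750.71 → $1,728.40
Week 6: $1,728.40 +$88.00 interest = $1,816.40; pay $1,816.40 → $0.00

$1,816.40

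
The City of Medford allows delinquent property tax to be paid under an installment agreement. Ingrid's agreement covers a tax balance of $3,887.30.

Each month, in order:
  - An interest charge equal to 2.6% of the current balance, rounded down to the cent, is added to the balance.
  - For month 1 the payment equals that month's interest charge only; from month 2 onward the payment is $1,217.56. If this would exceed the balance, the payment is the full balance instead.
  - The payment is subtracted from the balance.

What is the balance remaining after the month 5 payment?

Month 1: opening $3,887.30; interest $101.06 → $3,988.36; payment $101.06; balance $3,887.30
Month 2: opening $3,887.30; interest $101.06 → $3,988.36; payment $1,217.56; balance $2,770.80
Month 3: opening $2,770.80; interest $72.04 → $2,842.84; payment $1,217.56; balance $1,625.28
Month 4: opening $1,625.28; interest $42.25 → $1,667.53; payment $1,217.56; balance $449.97
Month 5: opening $449.97; interest $11.69 → $461.66; payment $461.66; balance $0.00

$0.00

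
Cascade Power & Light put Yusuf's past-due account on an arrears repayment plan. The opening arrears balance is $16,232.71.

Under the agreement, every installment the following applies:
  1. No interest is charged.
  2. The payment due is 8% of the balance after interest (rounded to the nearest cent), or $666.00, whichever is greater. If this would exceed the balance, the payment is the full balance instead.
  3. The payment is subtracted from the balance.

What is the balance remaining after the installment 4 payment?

$11,628.99

Installment 1: $16,232.71 − $1,298.62 → $14,934.09
Installment 2: $14,934.09 − $1,194.73 → $13,739.36
Installment 3: $13,739.36 − $1,099.15 → $12,640.21
Installment 4: $12,640.21 − $1,011.22 → $11,628.99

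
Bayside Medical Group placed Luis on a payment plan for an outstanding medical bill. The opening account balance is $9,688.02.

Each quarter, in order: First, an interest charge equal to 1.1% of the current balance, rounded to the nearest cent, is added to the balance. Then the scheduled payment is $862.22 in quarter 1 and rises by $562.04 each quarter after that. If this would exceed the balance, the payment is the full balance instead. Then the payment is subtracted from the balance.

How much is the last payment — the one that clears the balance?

$144.73

# | Opening | Interest | Payment | End bal
1 | $9,688.02 | $106.57 | $862.22 | $8,932.37
2 | $8,932.37 | $98.26 | $1,424.26 | $7,606.37
3 | $7,606.37 | $83.67 | $1,986.30 | $5,703.74
4 | $5,703.74 | $62.74 | $2,548.34 | $3,218.14
5 | $3,218.14 | $35.40 | $3,110.38 | $143.16
6 | $143.16 | $1.57 | $144.73 | $0.00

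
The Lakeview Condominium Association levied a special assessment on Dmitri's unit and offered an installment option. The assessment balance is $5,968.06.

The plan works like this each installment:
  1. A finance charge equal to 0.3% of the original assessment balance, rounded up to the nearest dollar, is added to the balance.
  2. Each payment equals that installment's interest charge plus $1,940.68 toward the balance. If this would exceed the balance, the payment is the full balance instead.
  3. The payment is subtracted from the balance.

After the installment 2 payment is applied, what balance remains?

Installment 1: $5,968.06 +$18.00 interest = $5,986.06; pay $1,958.68 → $4,027.38
Installment 2: $4,027.38 +$18.00 interest = $4,045.38; pay $1,958.68 → $2,086.70

$2,086.70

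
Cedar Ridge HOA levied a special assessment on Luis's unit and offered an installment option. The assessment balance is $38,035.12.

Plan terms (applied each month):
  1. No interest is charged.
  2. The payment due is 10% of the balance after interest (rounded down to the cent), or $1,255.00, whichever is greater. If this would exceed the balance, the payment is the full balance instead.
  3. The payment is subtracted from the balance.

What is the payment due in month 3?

Month 1: opening $38,035.12; payment $3,803.51; balance $34,231.61
Month 2: opening $34,231.61; payment $3,423.16; balance $30,808.45
Month 3: opening $30,808.45; payment $3,080.84; balance $27,727.61

$3,080.84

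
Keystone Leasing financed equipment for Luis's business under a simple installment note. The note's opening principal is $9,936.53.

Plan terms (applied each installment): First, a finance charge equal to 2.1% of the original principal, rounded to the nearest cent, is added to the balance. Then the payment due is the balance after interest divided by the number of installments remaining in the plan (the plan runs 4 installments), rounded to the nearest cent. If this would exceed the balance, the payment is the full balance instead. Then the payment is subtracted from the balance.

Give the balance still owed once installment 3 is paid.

Installment 1: opening $9,936.53; interest $208.67 → $10,145.20; payment $2,536.30; balance $7,608.90
Installment 2: opening $7,608.90; interest $208.67 → $7,817.57; payment $2,605.86; balance $5,211.71
Installment 3: opening $5,211.71; interest $208.67 → $5,420.38; payment $2,710.19; balance $2,710.19

$2,710.19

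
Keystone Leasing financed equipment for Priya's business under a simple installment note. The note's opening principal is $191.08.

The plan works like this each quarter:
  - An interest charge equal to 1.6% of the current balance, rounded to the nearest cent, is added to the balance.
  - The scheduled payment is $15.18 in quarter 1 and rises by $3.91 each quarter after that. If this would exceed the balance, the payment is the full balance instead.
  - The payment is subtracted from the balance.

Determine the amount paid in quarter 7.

$38.64

# | Opening | Interest | Payment | End bal
1 | $191.08 | $3.06 | $15.18 | $178.96
2 | $178.96 | $2.86 | $19.09 | $162.73
3 | $162.73 | $2.60 | $23.00 | $142.33
4 | $142.33 | $2.28 | $26.91 | $117.70
5 | $117.70 | $1.88 | $30.82 | $88.76
6 | $88.76 | $1.42 | $34.73 | $55.45
7 | $55.45 | $0.89 | $38.64 | $17.70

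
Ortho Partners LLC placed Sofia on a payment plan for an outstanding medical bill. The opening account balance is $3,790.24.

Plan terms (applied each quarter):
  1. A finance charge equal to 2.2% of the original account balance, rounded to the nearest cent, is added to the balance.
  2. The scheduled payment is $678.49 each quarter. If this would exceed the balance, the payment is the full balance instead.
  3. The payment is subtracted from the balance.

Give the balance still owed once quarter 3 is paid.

$2,004.94

# | Opening | Interest | Payment | End bal
1 | $3,790.24 | $83.39 | $678.49 | $3,195.14
2 | $3,195.14 | $83.39 | $678.49 | $2,600.04
3 | $2,600.04 | $83.39 | $678.49 | $2,004.94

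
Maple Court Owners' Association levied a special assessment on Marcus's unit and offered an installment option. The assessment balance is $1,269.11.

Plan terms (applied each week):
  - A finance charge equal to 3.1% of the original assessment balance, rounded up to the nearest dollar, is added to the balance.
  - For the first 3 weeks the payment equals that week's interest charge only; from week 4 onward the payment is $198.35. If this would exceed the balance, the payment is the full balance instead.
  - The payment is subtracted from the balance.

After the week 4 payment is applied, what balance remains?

$1,110.76

# | Opening | Interest | Payment | End bal
1 | $1,269.11 | $40.00 | $40.00 | $1,269.11
2 | $1,269.11 | $40.00 | $40.00 | $1,269.11
3 | $1,269.11 | $40.00 | $40.00 | $1,269.11
4 | $1,269.11 | $40.00 | $198.35 | $1,110.76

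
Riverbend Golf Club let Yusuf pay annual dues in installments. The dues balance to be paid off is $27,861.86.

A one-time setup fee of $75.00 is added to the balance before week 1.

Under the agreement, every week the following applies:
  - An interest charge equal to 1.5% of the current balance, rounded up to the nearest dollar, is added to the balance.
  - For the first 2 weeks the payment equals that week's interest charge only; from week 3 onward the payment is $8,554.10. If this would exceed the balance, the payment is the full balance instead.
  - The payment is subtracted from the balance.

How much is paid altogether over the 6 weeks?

$29,716.86

Week 1: opening $27,936.86; interest $420.00 → $28,356.86; payment $420.00; balance $27,936.86
Week 2: opening $27,936.86; interest $420.00 → $28,356.86; payment $420.00; balance $27,936.86
Week 3: opening $27,936.86; interest $420.00 → $28,356.86; payment $8,554.10; balance $19,802.76
Week 4: opening $19,802.76; interest $298.00 → $20,100.76; payment $8,554.10; balance $11,546.66
Week 5: opening $11,546.66; interest $174.00 → $11,720.66; payment $8,554.10; balance $3,166.56
Week 6: opening $3,166.56; interest $48.00 → $3,214.56; payment $3,214.56; balance $0.00
Total paid: $29,716.86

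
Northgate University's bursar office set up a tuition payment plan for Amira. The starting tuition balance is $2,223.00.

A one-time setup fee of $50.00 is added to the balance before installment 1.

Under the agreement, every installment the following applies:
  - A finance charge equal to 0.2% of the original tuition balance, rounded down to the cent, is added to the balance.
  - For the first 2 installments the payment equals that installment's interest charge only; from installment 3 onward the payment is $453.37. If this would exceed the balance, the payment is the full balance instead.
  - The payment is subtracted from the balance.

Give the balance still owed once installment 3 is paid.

Installment 1: opening $2,273.00; interest $4.44 → $2,277.44; payment $4.44; balance $2,273.00
Installment 2: opening $2,273.00; interest $4.44 → $2,277.44; payment $4.44; balance $2,273.00
Installment 3: opening $2,273.00; interest $4.44 → $2,277.44; payment $453.37; balance $1,824.07

$1,824.07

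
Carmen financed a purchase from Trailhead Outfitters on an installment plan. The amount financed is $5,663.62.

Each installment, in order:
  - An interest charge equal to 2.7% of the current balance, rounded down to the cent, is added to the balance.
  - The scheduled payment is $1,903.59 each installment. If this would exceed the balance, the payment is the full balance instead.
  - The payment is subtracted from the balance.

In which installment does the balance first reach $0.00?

4

Installment 1: opening $5,663.62; interest $152.91 → $5,816.53; payment $1,903.59; balance $3,912.94
Installment 2: opening $3,912.94; interest $105.64 → $4,018.58; payment $1,903.59; balance $2,114.99
Installment 3: opening $2,114.99; interest $57.10 → $2,172.09; payment $1,903.59; balance $268.50
Installment 4: opening $268.50; interest $7.24 → $275.74; payment $275.74; balance $0.00
Balance reaches $0.00 in installment 4.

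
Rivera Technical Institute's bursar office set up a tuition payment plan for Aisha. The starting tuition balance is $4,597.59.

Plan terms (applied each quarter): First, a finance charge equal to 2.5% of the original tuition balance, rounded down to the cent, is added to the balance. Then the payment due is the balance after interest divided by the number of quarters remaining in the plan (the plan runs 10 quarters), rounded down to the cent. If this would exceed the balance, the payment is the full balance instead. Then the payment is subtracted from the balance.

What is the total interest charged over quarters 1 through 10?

# | Opening | Interest | Payment | End bal
1 | $4,597.59 | $114.93 | $471.25 | $4,241.27
2 | $4,241.27 | $114.93 | $484.02 | $3,872.18
3 | $3,872.18 | $114.93 | $498.38 | $3,488.73
4 | $3,488.73 | $114.93 | $514.80 | $3,088.86
5 | $3,088.86 | $114.93 | $533.96 | $2,669.83
6 | $2,669.83 | $114.93 | $556.95 | $2,227.81
7 | $2,227.81 | $114.93 | $585.68 | $1,757.06
8 | $1,757.06 | $114.93 | $623.99 | $1,248.00
9 | $1,248.00 | $114.93 | $681.46 | $681.47
10 | $681.47 | $114.93 | $796.40 | $0.00
Total interest: $114.93 + $114.93 + $114.93 + $114.93 + $114.93 + $114.93 + $114.93 + $114.93 + $114.93 + $114.93 = $1,149.30

$1,149.30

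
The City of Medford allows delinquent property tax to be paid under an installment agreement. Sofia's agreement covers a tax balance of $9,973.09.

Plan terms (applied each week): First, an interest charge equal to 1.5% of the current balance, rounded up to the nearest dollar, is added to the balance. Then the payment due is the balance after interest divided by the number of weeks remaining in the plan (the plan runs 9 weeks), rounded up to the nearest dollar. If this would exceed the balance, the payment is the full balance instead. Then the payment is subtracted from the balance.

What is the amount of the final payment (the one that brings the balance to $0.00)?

Week 1: $9,973.09 +$150.00 interest = $10,123.09; pay $1,125.00 → $8,998.09
Week 2: $8,998.09 +$135.00 interest = $9,133.09; pay $1,142.00 → $7,991.09
Week 3: $7,991.09 +$120.00 interest = $8,111.09; pay $1,159.00 → $6,952.09
Week 4: $6,952.09 +$105.00 interest = $7,057.09; pay $1,177.00 → $5,880.09
Week 5: $5,880.09 +$89.00 interest = $5,969.09; pay $1,194.00 → $4,775.09
Week 6: $4,775.09 +$72.00 interest = $4,847.09; pay $1,212.00 → $3,635.09
Week 7: $3,635.09 +$55.00 interest = $3,690.09; pay $1,231.00 → $2,459.09
Week 8: $2,459.09 +$37.00 interest = $2,496.09; pay $1,249.00 → $1,247.09
Week 9: $1,247.09 +$19.00 interest = $1,266.09; pay $1,266.09 → $0.00

$1,266.09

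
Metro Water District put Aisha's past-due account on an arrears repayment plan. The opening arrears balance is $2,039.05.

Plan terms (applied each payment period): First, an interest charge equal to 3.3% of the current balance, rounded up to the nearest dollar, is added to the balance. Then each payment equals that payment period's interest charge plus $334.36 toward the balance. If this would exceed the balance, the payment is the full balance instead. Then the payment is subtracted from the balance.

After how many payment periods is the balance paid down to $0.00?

Payment period 1: opening $2,039.05; interest $68.00 → $2,107.05; payment $402.36; balance $1,704.69
Payment period 2: opening $1,704.69; interest $57.00 → $1,761.69; payment $391.36; balance $1,370.33
Payment period 3: opening $1,370.33; interest $46.00 → $1,416.33; payment $380.36; balance $1,035.97
Payment period 4: opening $1,035.97; interest $35.00 → $1,070.97; payment $369.36; balance $701.61
Payment period 5: opening $701.61; interest $24.00 → $725.61; payment $358.36; balance $367.25
Payment period 6: opening $367.25; interest $13.00 → $380.25; payment $347.36; balance $32.89
Payment period 7: opening $32.89; interest $2.00 → $34.89; payment $34.89; balance $0.00
Balance reaches $0.00 in payment period 7.

7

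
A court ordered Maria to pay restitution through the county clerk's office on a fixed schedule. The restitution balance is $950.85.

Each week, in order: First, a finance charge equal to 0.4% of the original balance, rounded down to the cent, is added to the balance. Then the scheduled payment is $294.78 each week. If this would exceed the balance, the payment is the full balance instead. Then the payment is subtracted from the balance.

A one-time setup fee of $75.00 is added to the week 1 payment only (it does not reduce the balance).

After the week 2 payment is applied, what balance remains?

# | Opening | Interest | Payment | Fee | End bal
1 | $950.85 | $3.80 | $294.78 | $75.00 | $659.87
2 | $659.87 | $3.80 | $294.78 | — | $368.89

$368.89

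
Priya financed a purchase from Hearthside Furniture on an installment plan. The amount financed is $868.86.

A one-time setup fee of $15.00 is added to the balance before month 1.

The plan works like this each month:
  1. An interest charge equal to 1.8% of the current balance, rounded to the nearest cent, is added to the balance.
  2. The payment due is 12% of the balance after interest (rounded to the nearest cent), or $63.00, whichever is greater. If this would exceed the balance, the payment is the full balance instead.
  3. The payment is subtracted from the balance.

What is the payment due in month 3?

$86.65

Month 1: opening $883.86; interest $15.91 → $899.77; payment $107.97; balance $791.80
Month 2: opening $791.80; interest $14.25 → $806.05; payment $96.73; balance $709.32
Month 3: opening $709.32; interest $12.77 → $722.09; payment $86.65; balance $635.44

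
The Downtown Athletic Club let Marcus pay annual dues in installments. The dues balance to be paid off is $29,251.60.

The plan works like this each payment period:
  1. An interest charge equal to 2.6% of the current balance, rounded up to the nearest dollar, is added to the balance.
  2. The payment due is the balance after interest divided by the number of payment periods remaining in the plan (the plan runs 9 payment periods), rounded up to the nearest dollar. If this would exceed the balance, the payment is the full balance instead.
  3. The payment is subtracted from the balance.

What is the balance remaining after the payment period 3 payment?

# | Opening | Interest | Payment | End bal
1 | $29,251.60 | $761.00 | $3,335.00 | $26,677.60
2 | $26,677.60 | $694.00 | $3,422.00 | $23,949.60
3 | $23,949.60 | $623.00 | $3,511.00 | $21,061.60

$21,061.60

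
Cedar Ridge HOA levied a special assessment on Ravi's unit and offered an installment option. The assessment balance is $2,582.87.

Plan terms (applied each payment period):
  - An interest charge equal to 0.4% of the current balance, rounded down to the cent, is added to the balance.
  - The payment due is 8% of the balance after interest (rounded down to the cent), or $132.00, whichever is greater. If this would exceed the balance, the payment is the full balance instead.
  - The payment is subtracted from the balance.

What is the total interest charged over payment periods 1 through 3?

Payment period 1: $2,582.87 +$10.33 interest = $2,593.20; pay $207.45 → $2,385.75
Payment period 2: $2,385.75 +$9.54 interest = $2,395.29; pay $191.62 → $2,203.67
Payment period 3: $2,203.67 +$8.81 interest = $2,212.48; pay $176.99 → $2,035.49
Total interest: $10.33 + $9.54 + $8.81 = $28.68

$28.68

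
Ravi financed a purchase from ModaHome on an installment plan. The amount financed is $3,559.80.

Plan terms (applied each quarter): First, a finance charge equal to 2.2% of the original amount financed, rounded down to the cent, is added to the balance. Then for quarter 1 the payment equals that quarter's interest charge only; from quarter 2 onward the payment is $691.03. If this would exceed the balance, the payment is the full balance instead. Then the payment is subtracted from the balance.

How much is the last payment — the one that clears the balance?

$574.51

Quarter 1: opening $3,559.80; interest $78.31 → $3,638.11; payment $78.31; balance $3,559.80
Quarter 2: opening $3,559.80; interest $78.31 → $3,638.11; payment $691.03; balance $2,947.08
Quarter 3: opening $2,947.08; interest $78.31 → $3,025.39; payment $691.03; balance $2,334.36
Quarter 4: opening $2,334.36; interest $78.31 → $2,412.67; payment $691.03; balance $1,721.64
Quarter 5: opening $1,721.64; interest $78.31 → $1,799.95; payment $691.03; balance $1,108.92
Quarter 6: opening $1,108.92; interest $78.31 → $1,187.23; payment $691.03; balance $496.20
Quarter 7: opening $496.20; interest $78.31 → $574.51; payment $574.51; balance $0.00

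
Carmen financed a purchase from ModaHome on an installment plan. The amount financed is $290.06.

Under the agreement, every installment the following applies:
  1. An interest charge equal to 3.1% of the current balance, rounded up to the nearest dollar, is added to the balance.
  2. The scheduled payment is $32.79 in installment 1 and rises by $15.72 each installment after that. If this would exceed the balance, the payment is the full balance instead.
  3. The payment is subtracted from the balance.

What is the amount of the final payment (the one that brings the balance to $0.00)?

$4.91

Installment 1: $290.06 +$9.00 interest = $299.06; pay $32.79 → $266.27
Installment 2: $266.27 +$9.00 interest = $275.27; pay $48.51 → $226.76
Installment 3: $226.76 +$8.00 interest = $234.76; pay $64.23 → $170.53
Installment 4: $170.53 +$6.00 interest = $176.53; pay $79.95 → $96.58
Installment 5: $96.58 +$3.00 interest = $99.58; pay $95.67 → $3.91
Installment 6: $3.91 +$1.00 interest = $4.91; pay $4.91 → $0.00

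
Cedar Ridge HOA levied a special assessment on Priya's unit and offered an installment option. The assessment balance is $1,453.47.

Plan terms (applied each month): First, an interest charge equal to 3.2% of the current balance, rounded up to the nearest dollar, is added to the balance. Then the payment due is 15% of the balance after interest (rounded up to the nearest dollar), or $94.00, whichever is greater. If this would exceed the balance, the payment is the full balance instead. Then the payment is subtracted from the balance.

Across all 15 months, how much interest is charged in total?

Month 1: opening $1,453.47; interest $47.00 → $1,500.47; payment $226.00; balance $1,274.47
Month 2: opening $1,274.47; interest $41.00 → $1,315.47; payment $198.00; balance $1,117.47
Month 3: opening $1,117.47; interest $36.00 → $1,153.47; payment $174.00; balance $979.47
Month 4: opening $979.47; interest $32.00 → $1,011.47; payment $152.00; balance $859.47
Month 5: opening $859.47; interest $28.00 → $887.47; payment $134.00; balance $753.47
Month 6: opening $753.47; interest $25.00 → $778.47; payment $117.00; balance $661.47
Month 7: opening $661.47; interest $22.00 → $683.47; payment $103.00; balance $580.47
Month 8: opening $580.47; interest $19.00 → $599.47; payment $94.00; balance $505.47
Month 9: opening $505.47; interest $17.00 → $522.47; payment $94.00; balance $428.47
Month 10: opening $428.47; interest $14.00 → $442.47; payment $94.00; balance $348.47
Month 11: opening $348.47; interest $12.00 → $360.47; payment $94.00; balance $266.47
Month 12: opening $266.47; interest $9.00 → $275.47; payment $94.00; balance $181.47
Month 13: opening $181.47; interest $6.00 → $187.47; payment $94.00; balance $93.47
Month 14: opening $93.47; interest $3.00 → $96.47; payment $94.00; balance $2.47
Month 15: opening $2.47; interest $1.00 → $3.47; payment $3.47; balance $0.00
Total interest: $47.00 + $41.00 + $36.00 + $32.00 + $28.00 + $25.00 + $22.00 + $19.00 + $17.00 + $14.00 + $12.00 + $9.00 + $6.00 + $3.00 + $1.00 = $312.00

$312.00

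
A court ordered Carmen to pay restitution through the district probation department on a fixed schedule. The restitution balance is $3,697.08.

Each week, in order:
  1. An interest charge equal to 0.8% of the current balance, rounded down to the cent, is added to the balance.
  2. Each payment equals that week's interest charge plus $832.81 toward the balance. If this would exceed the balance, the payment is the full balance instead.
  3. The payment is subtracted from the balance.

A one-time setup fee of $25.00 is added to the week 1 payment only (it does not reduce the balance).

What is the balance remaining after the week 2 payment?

$2,031.46

# | Opening | Interest | Payment | Fee | End bal
1 | $3,697.08 | $29.57 | $862.38 | $25.00 | $2,864.27
2 | $2,864.27 | $22.91 | $855.72 | — | $2,031.46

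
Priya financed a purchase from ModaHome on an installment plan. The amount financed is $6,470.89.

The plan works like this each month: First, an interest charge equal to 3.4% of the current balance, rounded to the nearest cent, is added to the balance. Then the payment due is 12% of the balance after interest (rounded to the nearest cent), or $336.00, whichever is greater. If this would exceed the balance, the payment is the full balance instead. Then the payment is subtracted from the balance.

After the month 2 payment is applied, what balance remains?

# | Opening | Interest | Payment | End bal
1 | $6,470.89 | $220.01 | $802.91 | $5,887.99
2 | $5,887.99 | $200.19 | $730.58 | $5,357.60

$5,357.60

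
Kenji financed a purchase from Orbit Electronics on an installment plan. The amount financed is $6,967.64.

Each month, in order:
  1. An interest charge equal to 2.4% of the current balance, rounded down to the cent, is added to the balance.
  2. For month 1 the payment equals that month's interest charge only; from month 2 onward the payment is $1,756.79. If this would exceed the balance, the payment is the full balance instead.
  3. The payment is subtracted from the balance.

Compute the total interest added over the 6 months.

Month 1: $6,967.64 +$167.22 interest = $7,134.86; pay $167.22 → $6,967.64
Month 2: $6,967.64 +$167.22 interest = $7,134.86; pay $1,756.79 → $5,378.07
Month 3: $5,378.07 +$129.07 interest = $5,507.14; pay $1,756.79 → $3,750.35
Month 4: $3,750.35 +$90.00 interest = $3,840.35; pay $1,756.79 → $2,083.56
Month 5: $2,083.56 +$50.00 interest = $2,133.56; pay $1,756.79 → $376.77
Month 6: $376.77 +$9.04 interest = $385.81; pay $385.81 → $0.00
Total interest: $167.22 + $167.22 + $129.07 + $90.00 + $50.00 + $9.04 = $612.55

$612.55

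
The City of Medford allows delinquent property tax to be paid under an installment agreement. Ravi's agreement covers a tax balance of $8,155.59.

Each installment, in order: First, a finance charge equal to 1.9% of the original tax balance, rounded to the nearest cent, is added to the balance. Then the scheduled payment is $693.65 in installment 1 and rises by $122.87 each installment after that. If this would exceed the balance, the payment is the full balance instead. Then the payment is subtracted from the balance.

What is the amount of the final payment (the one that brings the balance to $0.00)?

$560.67

Installment 1: opening $8,155.59; interest $154.96 → $8,310.55; payment $693.65; balance $7,616.90
Installment 2: opening $7,616.90; interest $154.96 → $7,771.86; payment $816.52; balance $6,955.34
Installment 3: opening $6,955.34; interest $154.96 → $7,110.30; payment $939.39; balance $6,170.91
Installment 4: opening $6,170.91; interest $154.96 → $6,325.87; payment $1,062.26; balance $5,263.61
Installment 5: opening $5,263.61; interest $154.96 → $5,418.57; payment $1,185.13; balance $4,233.44
Installment 6: opening $4,233.44; interest $154.96 → $4,388.40; payment $1,308.00; balance $3,080.40
Installment 7: opening $3,080.40; interest $154.96 → $3,235.36; payment $1,430.87; balance $1,804.49
Installment 8: opening $1,804.49; interest $154.96 → $1,959.45; payment $1,553.74; balance $405.71
Installment 9: opening $405.71; interest $154.96 → $560.67; payment $560.67; balance $0.00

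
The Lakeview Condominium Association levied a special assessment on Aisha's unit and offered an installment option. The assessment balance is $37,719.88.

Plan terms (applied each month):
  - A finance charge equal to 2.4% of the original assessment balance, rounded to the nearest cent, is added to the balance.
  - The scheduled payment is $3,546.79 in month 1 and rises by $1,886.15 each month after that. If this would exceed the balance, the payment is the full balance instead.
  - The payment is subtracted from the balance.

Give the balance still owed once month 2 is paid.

# | Opening | Interest | Payment | End bal
1 | $37,719.88 | $905.28 | $3,546.79 | $35,078.37
2 | $35,078.37 | $905.28 | $5,432.94 | $30,550.71

$30,550.71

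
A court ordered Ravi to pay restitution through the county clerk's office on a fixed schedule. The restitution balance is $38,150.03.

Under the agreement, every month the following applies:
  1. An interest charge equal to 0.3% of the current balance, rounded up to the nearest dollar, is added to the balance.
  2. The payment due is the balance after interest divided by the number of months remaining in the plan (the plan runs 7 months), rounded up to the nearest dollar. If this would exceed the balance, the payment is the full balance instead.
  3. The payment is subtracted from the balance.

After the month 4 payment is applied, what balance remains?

Month 1: opening $38,150.03; interest $115.00 → $38,265.03; payment $5,467.00; balance $32,798.03
Month 2: opening $32,798.03; interest $99.00 → $32,897.03; payment $5,483.00; balance $27,414.03
Month 3: opening $27,414.03; interest $83.00 → $27,497.03; payment $5,500.00; balance $21,997.03
Month 4: opening $21,997.03; interest $66.00 → $22,063.03; payment $5,516.00; balance $16,547.03

$16,547.03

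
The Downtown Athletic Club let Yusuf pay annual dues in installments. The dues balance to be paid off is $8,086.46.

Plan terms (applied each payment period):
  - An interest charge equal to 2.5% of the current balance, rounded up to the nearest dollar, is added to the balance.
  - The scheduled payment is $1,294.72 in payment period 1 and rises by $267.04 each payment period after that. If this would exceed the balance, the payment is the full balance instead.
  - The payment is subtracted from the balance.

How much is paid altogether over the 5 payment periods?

$8,753.46

Payment period 1: opening $8,086.46; interest $203.00 → $8,289.46; payment $1,294.72; balance $6,994.74
Payment period 2: opening $6,994.74; interest $175.00 → $7,169.74; payment $1,561.76; balance $5,607.98
Payment period 3: opening $5,607.98; interest $141.00 → $5,748.98; payment $1,828.80; balance $3,920.18
Payment period 4: opening $3,920.18; interest $99.00 → $4,019.18; payment $2,095.84; balance $1,923.34
Payment period 5: opening $1,923.34; interest $49.00 → $1,972.34; payment $1,972.34; balance $0.00
Total paid: $8,753.46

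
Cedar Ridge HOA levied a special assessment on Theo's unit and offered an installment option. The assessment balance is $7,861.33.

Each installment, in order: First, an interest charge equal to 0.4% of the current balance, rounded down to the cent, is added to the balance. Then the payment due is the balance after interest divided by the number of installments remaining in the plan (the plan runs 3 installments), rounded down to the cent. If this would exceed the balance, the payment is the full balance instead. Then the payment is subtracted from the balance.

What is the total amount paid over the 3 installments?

$7,924.37

Installment 1: opening $7,861.33; interest $31.44 → $7,892.77; payment $2,630.92; balance $5,261.85
Installment 2: opening $5,261.85; interest $21.04 → $5,282.89; payment $2,641.44; balance $2,641.45
Installment 3: opening $2,641.45; interest $10.56 → $2,652.01; payment $2,652.01; balance $0.00
Total paid: $7,924.37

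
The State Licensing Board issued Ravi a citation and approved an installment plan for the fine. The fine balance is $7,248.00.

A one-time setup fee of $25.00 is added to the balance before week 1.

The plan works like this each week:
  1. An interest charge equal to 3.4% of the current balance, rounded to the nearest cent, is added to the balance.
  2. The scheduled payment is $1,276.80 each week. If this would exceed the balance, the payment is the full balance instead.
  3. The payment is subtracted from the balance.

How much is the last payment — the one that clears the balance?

Week 1: $7,273.00 +$247.28 interest = $7,520.28; pay $1,276.80 → $6,243.48
Week 2: $6,243.48 +$212.28 interest = $6,455.76; pay $1,276.80 → $5,178.96
Week 3: $5,178.96 +$176.08 interest = $5,355.04; pay $1,276.80 → $4,078.24
Week 4: $4,078.24 +$138.66 interest = $4,216.90; pay $1,276.80 → $2,940.10
Week 5: $2,940.10 +$99.96 interest = $3,040.06; pay $1,276.80 → $1,763.26
Week 6: $1,763.26 +$59.95 interest = $1,823.21; pay $1,276.80 → $546.41
Week 7: $546.41 +$18.58 interest = $564.99; pay $564.99 → $0.00

$564.99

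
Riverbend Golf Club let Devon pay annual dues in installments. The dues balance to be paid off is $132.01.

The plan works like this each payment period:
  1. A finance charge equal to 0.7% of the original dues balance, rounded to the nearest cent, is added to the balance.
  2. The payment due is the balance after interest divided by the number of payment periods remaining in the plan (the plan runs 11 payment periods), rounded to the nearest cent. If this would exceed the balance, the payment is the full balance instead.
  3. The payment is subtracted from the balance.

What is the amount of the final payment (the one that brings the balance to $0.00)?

$14.78

Payment period 1: opening $132.01; interest $0.92 → $132.93; payment $12.08; balance $120.85
Payment period 2: opening $120.85; interest $0.92 → $121.77; payment $12.18; balance $109.59
Payment period 3: opening $109.59; interest $0.92 → $110.51; payment $12.28; balance $98.23
Payment period 4: opening $98.23; interest $0.92 → $99.15; payment $12.39; balance $86.76
Payment period 5: opening $86.76; interest $0.92 → $87.68; payment $12.53; balance $75.15
Payment period 6: opening $75.15; interest $0.92 → $76.07; payment $12.68; balance $63.39
Payment period 7: opening $63.39; interest $0.92 → $64.31; payment $12.86; balance $51.45
Payment period 8: opening $51.45; interest $0.92 → $52.37; payment $13.09; balance $39.28
Payment period 9: opening $39.28; interest $0.92 → $40.20; payment $13.40; balance $26.80
Payment period 10: opening $26.80; interest $0.92 → $27.72; payment $13.86; balance $13.86
Payment period 11: opening $13.86; interest $0.92 → $14.78; payment $14.78; balance $0.00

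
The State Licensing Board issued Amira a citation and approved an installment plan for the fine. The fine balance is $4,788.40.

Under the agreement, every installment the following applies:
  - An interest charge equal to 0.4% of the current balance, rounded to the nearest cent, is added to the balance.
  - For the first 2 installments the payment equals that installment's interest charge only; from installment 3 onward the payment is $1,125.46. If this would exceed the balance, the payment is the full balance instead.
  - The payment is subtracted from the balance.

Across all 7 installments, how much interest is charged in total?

$89.64

# | Opening | Interest | Payment | End bal
1 | $4,788.40 | $19.15 | $19.15 | $4,788.40
2 | $4,788.40 | $19.15 | $19.15 | $4,788.40
3 | $4,788.40 | $19.15 | $1,125.46 | $3,682.09
4 | $3,682.09 | $14.73 | $1,125.46 | $2,571.36
5 | $2,571.36 | $10.29 | $1,125.46 | $1,456.19
6 | $1,456.19 | $5.82 | $1,125.46 | $336.55
7 | $336.55 | $1.35 | $337.90 | $0.00
Total interest: $19.15 + $19.15 + $19.15 + $14.73 + $10.29 + $5.82 + $1.35 = $89.64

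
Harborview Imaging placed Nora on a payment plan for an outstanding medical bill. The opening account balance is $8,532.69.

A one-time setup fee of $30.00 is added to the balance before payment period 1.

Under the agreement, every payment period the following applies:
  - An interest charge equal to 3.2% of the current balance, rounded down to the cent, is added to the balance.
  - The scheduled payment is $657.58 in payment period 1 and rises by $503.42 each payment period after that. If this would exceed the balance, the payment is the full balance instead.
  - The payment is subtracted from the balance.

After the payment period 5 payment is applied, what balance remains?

# | Opening | Interest | Payment | End bal
1 | $8,562.69 | $274.00 | $657.58 | $8,179.11
2 | $8,179.11 | $261.73 | $1,161.00 | $7,279.84
3 | $7,279.84 | $232.95 | $1,664.42 | $5,848.37
4 | $5,848.37 | $187.14 | $2,167.84 | $3,867.67
5 | $3,867.67 | $123.76 | $2,671.26 | $1,320.17

$1,320.17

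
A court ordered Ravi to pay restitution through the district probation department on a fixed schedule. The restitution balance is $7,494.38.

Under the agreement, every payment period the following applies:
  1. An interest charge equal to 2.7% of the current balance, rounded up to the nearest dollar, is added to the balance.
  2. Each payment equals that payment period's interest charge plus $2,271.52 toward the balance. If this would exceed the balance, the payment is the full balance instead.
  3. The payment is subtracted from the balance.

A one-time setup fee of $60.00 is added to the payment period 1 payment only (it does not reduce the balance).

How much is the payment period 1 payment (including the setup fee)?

$2,534.52

# | Opening | Interest | Payment | Fee | End bal
1 | $7,494.38 | $203.00 | $2,474.52 | $60.00 | $5,222.86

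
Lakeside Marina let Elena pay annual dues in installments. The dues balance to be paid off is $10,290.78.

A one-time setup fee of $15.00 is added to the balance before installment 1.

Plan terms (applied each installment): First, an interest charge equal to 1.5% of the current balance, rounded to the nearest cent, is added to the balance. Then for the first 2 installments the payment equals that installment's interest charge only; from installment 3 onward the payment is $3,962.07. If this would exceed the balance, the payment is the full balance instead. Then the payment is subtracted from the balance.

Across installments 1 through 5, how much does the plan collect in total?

Installment 1: $10,305.78 +$154.59 interest = $10,460.37; pay $154.59 → $10,305.78
Installment 2: $10,305.78 +$154.59 interest = $10,460.37; pay $154.59 → $10,305.78
Installment 3: $10,305.78 +$154.59 interest = $10,460.37; pay $3,962.07 → $6,498.30
Installment 4: $6,498.30 +$97.47 interest = $6,595.77; pay $3,962.07 → $2,633.70
Installment 5: $2,633.70 +$39.51 interest = $2,673.21; pay $2,673.21 → $0.00
Total paid: $10,906.53

$10,906.53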